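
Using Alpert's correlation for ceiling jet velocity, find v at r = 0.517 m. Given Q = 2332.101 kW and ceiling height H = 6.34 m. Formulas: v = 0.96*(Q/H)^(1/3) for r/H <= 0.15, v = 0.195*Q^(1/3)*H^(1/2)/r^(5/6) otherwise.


r/H = 0.517 / 6.34 = 0.081546
r/H <= 0.15, so v = 0.96*(Q/H)^(1/3)
Q/H = 367.84
(Q/H)^(1/3) = 7.1651
v = 0.96 * 7.1651 = 6.8785 m/s

6.8785 m/s


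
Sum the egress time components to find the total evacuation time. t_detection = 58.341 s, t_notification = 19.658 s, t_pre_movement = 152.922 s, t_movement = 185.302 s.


Total = 58.341 + 19.658 + 152.922 + 185.302 = 416.223 s

416.223 s


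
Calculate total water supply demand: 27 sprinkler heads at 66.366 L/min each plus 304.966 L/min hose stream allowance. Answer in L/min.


Sprinkler demand = 27 * 66.366 = 1791.882 L/min
Total = 1791.882 + 304.966 = 2096.848 L/min

2096.848 L/min


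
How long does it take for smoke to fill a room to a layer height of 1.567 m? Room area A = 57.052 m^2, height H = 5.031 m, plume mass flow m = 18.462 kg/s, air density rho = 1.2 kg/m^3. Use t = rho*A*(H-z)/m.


H - z = 3.464 m
t = 1.2 * 57.052 * 3.464 / 18.462 = 12.846 s

12.846 s


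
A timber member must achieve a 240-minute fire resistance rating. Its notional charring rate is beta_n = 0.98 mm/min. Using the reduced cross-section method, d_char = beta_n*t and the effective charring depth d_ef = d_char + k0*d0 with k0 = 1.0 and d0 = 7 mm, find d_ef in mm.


d_char = 0.98 * 240 = 235.2 mm
d_ef = 235.2 + 1.0*7 = 242.2 mm

242.2 mm


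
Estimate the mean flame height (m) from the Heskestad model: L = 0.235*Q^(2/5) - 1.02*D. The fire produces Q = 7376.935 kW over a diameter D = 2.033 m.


Q^(2/5) = 35.249
0.235 * Q^(2/5) = 8.2836
1.02 * D = 2.0737
L = 6.2099 m

6.2099 m


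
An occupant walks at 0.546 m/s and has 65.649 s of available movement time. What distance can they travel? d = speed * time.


d = 0.546 * 65.649 = 35.844 m

35.844 m


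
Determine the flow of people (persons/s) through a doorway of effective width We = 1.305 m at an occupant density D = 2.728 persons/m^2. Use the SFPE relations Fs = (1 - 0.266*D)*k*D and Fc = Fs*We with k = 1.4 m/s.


1 - 0.266*D = 1 - 0.266*2.728 = 0.27435
Fs = 0.27435 * 1.4 * 2.728 = 1.0478 persons/(s*m)
Fc = 1.0478 * 1.305 = 1.3674 persons/s

1.3674 persons/s


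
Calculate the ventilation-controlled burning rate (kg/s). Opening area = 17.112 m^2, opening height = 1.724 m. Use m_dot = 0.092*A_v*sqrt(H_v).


sqrt(H_v) = 1.3130
m_dot = 0.092 * 17.112 * 1.3130 = 2.0671 kg/s

2.0671 kg/s


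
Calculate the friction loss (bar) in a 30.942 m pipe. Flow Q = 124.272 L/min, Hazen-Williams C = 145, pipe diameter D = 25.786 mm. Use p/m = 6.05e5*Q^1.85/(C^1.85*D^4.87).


Q^1.85 = 7491.9
C^1.85 = 9966.2
D^4.87 = 7472054
p/m = 0.060866 bar/m
p_total = 0.060866 * 30.942 = 1.8833 bar

1.8833 bar


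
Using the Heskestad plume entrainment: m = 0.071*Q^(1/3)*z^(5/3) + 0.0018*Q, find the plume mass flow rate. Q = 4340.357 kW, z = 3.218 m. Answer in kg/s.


Q^(1/3) = 16.312
z^(5/3) = 7.0142
First term = 0.071 * 16.312 * 7.0142 = 8.1235
Second term = 0.0018 * 4340.357 = 7.8126
m = 15.936 kg/s

15.936 kg/s


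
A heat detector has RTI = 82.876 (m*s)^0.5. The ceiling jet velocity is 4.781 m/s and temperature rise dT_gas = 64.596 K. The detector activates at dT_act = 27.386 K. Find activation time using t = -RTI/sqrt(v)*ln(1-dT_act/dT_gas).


dT_act/dT_gas = 0.42396
ln(1 - 0.42396) = -0.55157
t = -82.876 / sqrt(4.781) * -0.55157 = 20.906 s

20.906 s


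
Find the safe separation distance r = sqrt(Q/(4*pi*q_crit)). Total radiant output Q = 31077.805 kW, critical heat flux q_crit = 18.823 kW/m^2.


4*pi*q_crit = 236.54
Q/(4*pi*q_crit) = 131.39
r = sqrt(131.39) = 11.462 m

11.462 m


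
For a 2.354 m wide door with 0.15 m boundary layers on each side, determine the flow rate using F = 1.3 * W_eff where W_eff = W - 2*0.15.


W_eff = 2.354 - 0.30 = 2.054 m
F = 1.3 * 2.054 = 2.6702 persons/s

2.6702 persons/s


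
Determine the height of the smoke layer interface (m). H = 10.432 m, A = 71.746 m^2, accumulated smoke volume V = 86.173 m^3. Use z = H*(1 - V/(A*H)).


V/(A*H) = 0.11513
1 - 0.11513 = 0.88487
z = 10.432 * 0.88487 = 9.2309 m

9.2309 m


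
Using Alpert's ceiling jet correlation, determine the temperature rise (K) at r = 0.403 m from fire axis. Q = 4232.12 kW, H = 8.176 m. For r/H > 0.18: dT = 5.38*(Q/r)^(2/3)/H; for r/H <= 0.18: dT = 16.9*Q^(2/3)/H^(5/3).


r/H = 0.403 / 8.176 = 0.049291
r/H <= 0.18, so dT = 16.9*Q^(2/3)/H^(5/3)
Q^(2/3) = 261.64
H^(5/3) = 33.182
dT = 16.9 * 261.64 / 33.182 = 133.26 K

133.26 K


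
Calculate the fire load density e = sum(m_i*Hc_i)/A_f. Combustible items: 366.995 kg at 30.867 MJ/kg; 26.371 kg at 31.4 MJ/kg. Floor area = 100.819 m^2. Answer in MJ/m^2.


Total energy = 366.995*30.867 + 26.371*31.4
= 11328.03 + 828.0494
= 12156.08 MJ
e = 12156.08 / 100.819 = 120.57 MJ/m^2

120.57 MJ/m^2


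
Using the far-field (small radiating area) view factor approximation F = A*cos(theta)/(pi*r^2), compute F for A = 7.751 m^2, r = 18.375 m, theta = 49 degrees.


cos(49 deg) = 0.65606
pi*r^2 = 1060.7
F = 7.751 * 0.65606 / 1060.7 = 0.0047940

0.0047940


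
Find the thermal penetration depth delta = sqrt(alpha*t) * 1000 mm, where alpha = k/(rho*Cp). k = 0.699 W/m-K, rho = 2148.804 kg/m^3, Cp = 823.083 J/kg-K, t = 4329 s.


alpha = 0.699 / (2148.804 * 823.083) = 3.9522e-07 m^2/s
alpha * t = 0.0017109
delta = sqrt(0.0017109) * 1000 = 41.363 mm

41.363 mm


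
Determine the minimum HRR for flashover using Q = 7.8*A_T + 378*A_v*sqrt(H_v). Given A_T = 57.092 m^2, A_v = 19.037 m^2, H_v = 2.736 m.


7.8*A_T = 445.32
sqrt(H_v) = 1.6541
378*A_v*sqrt(H_v) = 11903
Q = 445.32 + 11903 = 12348 kW

12348 kW


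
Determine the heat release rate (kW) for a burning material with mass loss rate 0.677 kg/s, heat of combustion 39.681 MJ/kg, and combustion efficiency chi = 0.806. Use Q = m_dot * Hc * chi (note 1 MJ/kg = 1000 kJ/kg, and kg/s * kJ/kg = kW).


Hc = 39.681 MJ/kg = 39.681 * 1000 kJ/kg = 39681 kJ/kg
Q = 0.677 kg/s * 39681 kJ/kg * 0.806 = 21652 kW

21652 kW


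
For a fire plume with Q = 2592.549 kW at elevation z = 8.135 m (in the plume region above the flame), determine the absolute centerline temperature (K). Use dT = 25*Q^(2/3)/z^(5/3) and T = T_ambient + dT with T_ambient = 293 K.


Q^(2/3) = 188.72
z^(5/3) = 32.905
dT = 25 * 188.72 / 32.905 = 143.38 K
T = 293 + 143.38 = 436.38 K

436.38 K


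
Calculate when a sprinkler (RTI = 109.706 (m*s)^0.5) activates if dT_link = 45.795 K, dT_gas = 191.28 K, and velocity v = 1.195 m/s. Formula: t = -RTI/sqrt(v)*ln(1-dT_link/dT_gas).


dT_link/dT_gas = 0.23941
ln(1 - 0.23941) = -0.27367
t = -109.706 / sqrt(1.195) * -0.27367 = 27.464 s

27.464 s


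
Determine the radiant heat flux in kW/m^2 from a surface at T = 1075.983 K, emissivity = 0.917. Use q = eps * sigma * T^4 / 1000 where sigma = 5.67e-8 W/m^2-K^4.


T^4 = 1.3404e+12
q = 0.917 * 5.67e-8 * 1.3404e+12 / 1000 = 69.691 kW/m^2

69.691 kW/m^2


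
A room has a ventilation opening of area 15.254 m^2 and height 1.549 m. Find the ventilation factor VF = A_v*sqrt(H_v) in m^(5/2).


sqrt(H_v) = 1.2446
VF = 15.254 * 1.2446 = 18.985 m^(5/2)

18.985 m^(5/2)


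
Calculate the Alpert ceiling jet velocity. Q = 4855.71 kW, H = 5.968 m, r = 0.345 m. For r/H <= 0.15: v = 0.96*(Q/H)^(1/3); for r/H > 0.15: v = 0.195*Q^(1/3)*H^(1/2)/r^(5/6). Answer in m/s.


r/H = 0.345 / 5.968 = 0.057808
r/H <= 0.15, so v = 0.96*(Q/H)^(1/3)
Q/H = 813.62
(Q/H)^(1/3) = 9.3356
v = 0.96 * 9.3356 = 8.9622 m/s

8.9622 m/s


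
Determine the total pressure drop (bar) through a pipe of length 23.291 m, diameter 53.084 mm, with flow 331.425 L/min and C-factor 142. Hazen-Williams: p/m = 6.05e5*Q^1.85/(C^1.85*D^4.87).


Q^1.85 = 45995
C^1.85 = 9588.1
D^4.87 = 2.5152e+08
p/m = 0.011539 bar/m
p_total = 0.011539 * 23.291 = 0.26875 bar

0.26875 bar


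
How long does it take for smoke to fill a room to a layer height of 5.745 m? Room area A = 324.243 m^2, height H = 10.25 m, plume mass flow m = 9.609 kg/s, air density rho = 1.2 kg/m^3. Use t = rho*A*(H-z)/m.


H - z = 4.505 m
t = 1.2 * 324.243 * 4.505 / 9.609 = 182.42 s

182.42 s


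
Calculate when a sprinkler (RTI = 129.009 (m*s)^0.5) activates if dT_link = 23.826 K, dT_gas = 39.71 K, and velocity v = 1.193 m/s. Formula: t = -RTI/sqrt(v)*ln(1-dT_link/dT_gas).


dT_link/dT_gas = 0.6
ln(1 - 0.6) = -0.91629
t = -129.009 / sqrt(1.193) * -0.91629 = 108.23 s

108.23 s


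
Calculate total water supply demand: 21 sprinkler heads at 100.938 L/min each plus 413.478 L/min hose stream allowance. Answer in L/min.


Sprinkler demand = 21 * 100.938 = 2119.698 L/min
Total = 2119.698 + 413.478 = 2533.176 L/min

2533.176 L/min


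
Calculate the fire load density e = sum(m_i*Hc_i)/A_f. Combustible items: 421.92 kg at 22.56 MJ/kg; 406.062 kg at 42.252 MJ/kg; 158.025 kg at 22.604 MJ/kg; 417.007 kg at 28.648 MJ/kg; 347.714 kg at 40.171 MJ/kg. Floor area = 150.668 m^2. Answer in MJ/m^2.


Total energy = 421.92*22.56 + 406.062*42.252 + 158.025*22.604 + 417.007*28.648 + 347.714*40.171
= 9518.515 + 17156.93 + 3571.997 + 11946.42 + 13968.02
= 56161.88 MJ
e = 56161.88 / 150.668 = 372.75 MJ/m^2

372.75 MJ/m^2


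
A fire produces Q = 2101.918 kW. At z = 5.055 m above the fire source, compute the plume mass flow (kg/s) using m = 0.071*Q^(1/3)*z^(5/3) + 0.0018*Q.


Q^(1/3) = 12.810
z^(5/3) = 14.889
First term = 0.071 * 12.810 * 14.889 = 13.541
Second term = 0.0018 * 2101.918 = 3.7835
m = 17.325 kg/s

17.325 kg/s


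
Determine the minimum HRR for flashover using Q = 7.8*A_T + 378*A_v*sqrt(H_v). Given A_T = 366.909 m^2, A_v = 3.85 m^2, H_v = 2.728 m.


7.8*A_T = 2861.9
sqrt(H_v) = 1.6517
378*A_v*sqrt(H_v) = 2403.7
Q = 2861.9 + 2403.7 = 5265.6 kW

5265.6 kW


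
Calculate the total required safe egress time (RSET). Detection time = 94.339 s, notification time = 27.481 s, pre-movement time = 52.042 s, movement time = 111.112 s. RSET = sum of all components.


Total = 94.339 + 27.481 + 52.042 + 111.112 = 284.974 s

284.974 s


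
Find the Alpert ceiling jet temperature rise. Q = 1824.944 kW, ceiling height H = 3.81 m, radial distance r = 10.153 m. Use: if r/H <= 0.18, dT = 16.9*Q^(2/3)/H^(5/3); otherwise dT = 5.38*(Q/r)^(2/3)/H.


r/H = 10.153 / 3.81 = 2.6648
r/H > 0.18, so dT = 5.38*(Q/r)^(2/3)/H
Q/r = 179.74
(Q/r)^(2/3) = 31.850
dT = 5.38 * 31.850 / 3.81 = 44.974 K

44.974 K


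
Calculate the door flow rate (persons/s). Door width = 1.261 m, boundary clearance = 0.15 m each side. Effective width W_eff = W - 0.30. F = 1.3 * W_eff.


W_eff = 1.261 - 0.30 = 0.961 m
F = 1.3 * 0.961 = 1.2493 persons/s

1.2493 persons/s


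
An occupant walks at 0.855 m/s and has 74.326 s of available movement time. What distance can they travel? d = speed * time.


d = 0.855 * 74.326 = 63.549 m

63.549 m


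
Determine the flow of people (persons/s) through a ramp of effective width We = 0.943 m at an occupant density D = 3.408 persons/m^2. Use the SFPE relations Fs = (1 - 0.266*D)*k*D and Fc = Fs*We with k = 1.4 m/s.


1 - 0.266*D = 1 - 0.266*3.408 = 0.093472
Fs = 0.093472 * 1.4 * 3.408 = 0.44597 persons/(s*m)
Fc = 0.44597 * 0.943 = 0.42055 persons/s

0.42055 persons/s


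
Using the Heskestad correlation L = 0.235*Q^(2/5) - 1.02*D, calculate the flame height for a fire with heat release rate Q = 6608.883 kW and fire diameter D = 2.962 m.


Q^(2/5) = 33.733
0.235 * Q^(2/5) = 7.9272
1.02 * D = 3.0212
L = 4.9059 m

4.9059 m


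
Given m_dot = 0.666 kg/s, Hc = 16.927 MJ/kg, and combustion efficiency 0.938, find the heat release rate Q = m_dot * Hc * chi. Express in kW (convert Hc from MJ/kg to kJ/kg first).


Hc = 16.927 MJ/kg = 16.927 * 1000 kJ/kg = 16927 kJ/kg
Q = 0.666 kg/s * 16927 kJ/kg * 0.938 = 10574 kW

10574 kW


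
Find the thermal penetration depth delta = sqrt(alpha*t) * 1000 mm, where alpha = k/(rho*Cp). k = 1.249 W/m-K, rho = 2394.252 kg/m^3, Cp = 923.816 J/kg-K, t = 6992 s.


alpha = 1.249 / (2394.252 * 923.816) = 5.6469e-07 m^2/s
alpha * t = 0.0039483
delta = sqrt(0.0039483) * 1000 = 62.835 mm

62.835 mm


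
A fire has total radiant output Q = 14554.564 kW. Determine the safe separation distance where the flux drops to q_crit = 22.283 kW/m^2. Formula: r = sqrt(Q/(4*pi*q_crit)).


4*pi*q_crit = 280.02
Q/(4*pi*q_crit) = 51.978
r = sqrt(51.978) = 7.2095 m

7.2095 m


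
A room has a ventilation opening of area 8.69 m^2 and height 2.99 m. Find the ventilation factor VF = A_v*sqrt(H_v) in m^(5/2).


sqrt(H_v) = 1.7292
VF = 8.69 * 1.7292 = 15.026 m^(5/2)

15.026 m^(5/2)


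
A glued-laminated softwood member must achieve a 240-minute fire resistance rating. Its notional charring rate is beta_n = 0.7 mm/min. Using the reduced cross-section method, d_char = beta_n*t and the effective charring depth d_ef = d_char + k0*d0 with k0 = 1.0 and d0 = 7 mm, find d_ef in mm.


d_char = 0.7 * 240 = 168 mm
d_ef = 168 + 1.0*7 = 175 mm

175 mm


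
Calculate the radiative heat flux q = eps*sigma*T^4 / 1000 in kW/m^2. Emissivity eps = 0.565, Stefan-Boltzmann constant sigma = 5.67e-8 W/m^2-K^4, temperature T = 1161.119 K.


T^4 = 1.8176e+12
q = 0.565 * 5.67e-8 * 1.8176e+12 / 1000 = 58.229 kW/m^2

58.229 kW/m^2


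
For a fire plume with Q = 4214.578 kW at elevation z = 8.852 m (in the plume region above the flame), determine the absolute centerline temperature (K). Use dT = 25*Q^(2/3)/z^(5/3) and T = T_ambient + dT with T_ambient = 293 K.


Q^(2/3) = 260.92
z^(5/3) = 37.879
dT = 25 * 260.92 / 37.879 = 172.20 K
T = 293 + 172.20 = 465.20 K

465.20 K


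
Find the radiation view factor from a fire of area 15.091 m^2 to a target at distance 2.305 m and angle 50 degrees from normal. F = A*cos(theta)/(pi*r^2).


cos(50 deg) = 0.64279
pi*r^2 = 16.691
F = 15.091 * 0.64279 / 16.691 = 0.58116

0.58116


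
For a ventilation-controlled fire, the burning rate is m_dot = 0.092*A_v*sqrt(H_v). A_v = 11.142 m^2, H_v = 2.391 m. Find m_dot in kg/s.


sqrt(H_v) = 1.5463
m_dot = 0.092 * 11.142 * 1.5463 = 1.5850 kg/s

1.5850 kg/s


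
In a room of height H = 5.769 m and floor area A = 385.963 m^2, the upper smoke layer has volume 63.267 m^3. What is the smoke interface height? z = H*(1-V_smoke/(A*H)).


V/(A*H) = 0.028414
1 - 0.028414 = 0.97159
z = 5.769 * 0.97159 = 5.6051 m

5.6051 m


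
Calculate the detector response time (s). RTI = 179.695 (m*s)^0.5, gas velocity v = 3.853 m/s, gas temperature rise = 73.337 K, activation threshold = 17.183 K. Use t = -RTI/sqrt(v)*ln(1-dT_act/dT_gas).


dT_act/dT_gas = 0.23430
ln(1 - 0.23430) = -0.26697
t = -179.695 / sqrt(3.853) * -0.26697 = 24.440 s

24.440 s


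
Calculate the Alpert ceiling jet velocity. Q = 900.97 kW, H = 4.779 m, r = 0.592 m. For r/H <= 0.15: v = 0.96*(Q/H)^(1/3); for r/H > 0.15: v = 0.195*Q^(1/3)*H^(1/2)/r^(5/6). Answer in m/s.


r/H = 0.592 / 4.779 = 0.12388
r/H <= 0.15, so v = 0.96*(Q/H)^(1/3)
Q/H = 188.53
(Q/H)^(1/3) = 5.7340
v = 0.96 * 5.7340 = 5.5046 m/s

5.5046 m/s


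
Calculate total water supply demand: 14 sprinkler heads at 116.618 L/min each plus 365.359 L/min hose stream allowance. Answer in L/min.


Sprinkler demand = 14 * 116.618 = 1632.652 L/min
Total = 1632.652 + 365.359 = 1998.011 L/min

1998.011 L/min


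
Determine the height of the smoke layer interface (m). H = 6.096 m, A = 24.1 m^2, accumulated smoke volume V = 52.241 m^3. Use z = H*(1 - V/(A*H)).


V/(A*H) = 0.35559
1 - 0.35559 = 0.64441
z = 6.096 * 0.64441 = 3.9283 m

3.9283 m


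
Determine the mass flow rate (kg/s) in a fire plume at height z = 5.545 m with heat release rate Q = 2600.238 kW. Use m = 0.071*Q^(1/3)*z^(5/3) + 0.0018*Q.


Q^(1/3) = 13.751
z^(5/3) = 17.371
First term = 0.071 * 13.751 * 17.371 = 16.960
Second term = 0.0018 * 2600.238 = 4.6804
m = 21.641 kg/s

21.641 kg/s


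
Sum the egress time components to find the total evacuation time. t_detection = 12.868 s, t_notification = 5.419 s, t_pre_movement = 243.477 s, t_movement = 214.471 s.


Total = 12.868 + 5.419 + 243.477 + 214.471 = 476.235 s

476.235 s


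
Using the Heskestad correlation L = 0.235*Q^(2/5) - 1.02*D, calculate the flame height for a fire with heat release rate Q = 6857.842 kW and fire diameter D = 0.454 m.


Q^(2/5) = 34.235
0.235 * Q^(2/5) = 8.0453
1.02 * D = 0.46308
L = 7.5822 m

7.5822 m


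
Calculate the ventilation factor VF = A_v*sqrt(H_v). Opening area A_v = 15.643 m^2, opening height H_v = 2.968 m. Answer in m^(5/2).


sqrt(H_v) = 1.7228
VF = 15.643 * 1.7228 = 26.950 m^(5/2)

26.950 m^(5/2)


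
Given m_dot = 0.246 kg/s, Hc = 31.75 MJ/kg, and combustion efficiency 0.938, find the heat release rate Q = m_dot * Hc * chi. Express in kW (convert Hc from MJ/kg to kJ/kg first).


Hc = 31.75 MJ/kg = 31.75 * 1000 kJ/kg = 31750 kJ/kg
Q = 0.246 kg/s * 31750 kJ/kg * 0.938 = 7326.249 kW

7326.249 kW


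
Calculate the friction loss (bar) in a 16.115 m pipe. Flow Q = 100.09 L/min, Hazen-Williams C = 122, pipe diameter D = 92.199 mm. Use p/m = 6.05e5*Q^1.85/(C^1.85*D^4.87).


Q^1.85 = 5020.2
C^1.85 = 7240.5
D^4.87 = 3.7001e+09
p/m = 0.00011337 bar/m
p_total = 0.00011337 * 16.115 = 0.0018269 bar

0.0018269 bar


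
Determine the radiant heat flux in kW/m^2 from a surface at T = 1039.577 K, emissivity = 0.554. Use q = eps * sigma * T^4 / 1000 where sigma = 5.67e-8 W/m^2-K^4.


T^4 = 1.1680e+12
q = 0.554 * 5.67e-8 * 1.1680e+12 / 1000 = 36.688 kW/m^2

36.688 kW/m^2


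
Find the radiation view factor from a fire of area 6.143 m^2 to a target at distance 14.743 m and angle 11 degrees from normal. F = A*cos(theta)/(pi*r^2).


cos(11 deg) = 0.98163
pi*r^2 = 682.84
F = 6.143 * 0.98163 / 682.84 = 0.0088309

0.0088309


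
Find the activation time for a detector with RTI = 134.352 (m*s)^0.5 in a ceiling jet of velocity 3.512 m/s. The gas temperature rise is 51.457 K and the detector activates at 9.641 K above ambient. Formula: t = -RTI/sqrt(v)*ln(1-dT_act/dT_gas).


dT_act/dT_gas = 0.18736
ln(1 - 0.18736) = -0.20747
t = -134.352 / sqrt(3.512) * -0.20747 = 14.874 s

14.874 s


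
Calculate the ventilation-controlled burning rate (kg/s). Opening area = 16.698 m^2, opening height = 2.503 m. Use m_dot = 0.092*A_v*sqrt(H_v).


sqrt(H_v) = 1.5821
m_dot = 0.092 * 16.698 * 1.5821 = 2.4304 kg/s

2.4304 kg/s


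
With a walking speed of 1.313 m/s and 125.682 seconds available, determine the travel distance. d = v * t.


d = 1.313 * 125.682 = 165.02 m

165.02 m


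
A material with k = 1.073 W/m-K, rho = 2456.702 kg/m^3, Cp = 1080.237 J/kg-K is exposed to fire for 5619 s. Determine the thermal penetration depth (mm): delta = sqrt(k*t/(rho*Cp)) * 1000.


alpha = 1.073 / (2456.702 * 1080.237) = 4.0432e-07 m^2/s
alpha * t = 0.0022719
delta = sqrt(0.0022719) * 1000 = 47.664 mm

47.664 mm


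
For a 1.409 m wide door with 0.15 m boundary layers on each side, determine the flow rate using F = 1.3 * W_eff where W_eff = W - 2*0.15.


W_eff = 1.409 - 0.30 = 1.109 m
F = 1.3 * 1.109 = 1.4417 persons/s

1.4417 persons/s


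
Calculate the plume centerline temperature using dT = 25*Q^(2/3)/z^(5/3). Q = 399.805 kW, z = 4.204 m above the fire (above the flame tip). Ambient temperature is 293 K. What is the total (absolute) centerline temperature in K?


Q^(2/3) = 54.271
z^(5/3) = 10.951
dT = 25 * 54.271 / 10.951 = 123.90 K
T = 293 + 123.90 = 416.90 K

416.90 K


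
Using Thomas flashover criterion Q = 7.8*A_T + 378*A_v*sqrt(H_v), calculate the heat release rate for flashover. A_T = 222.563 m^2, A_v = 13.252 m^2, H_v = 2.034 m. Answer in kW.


7.8*A_T = 1736.0
sqrt(H_v) = 1.4262
378*A_v*sqrt(H_v) = 7144.1
Q = 1736.0 + 7144.1 = 8880.1 kW

8880.1 kW


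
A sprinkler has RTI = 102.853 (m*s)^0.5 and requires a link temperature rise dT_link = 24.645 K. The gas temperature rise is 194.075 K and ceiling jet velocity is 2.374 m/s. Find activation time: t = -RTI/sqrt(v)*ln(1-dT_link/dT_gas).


dT_link/dT_gas = 0.12699
ln(1 - 0.12699) = -0.13580
t = -102.853 / sqrt(2.374) * -0.13580 = 9.0655 s

9.0655 s


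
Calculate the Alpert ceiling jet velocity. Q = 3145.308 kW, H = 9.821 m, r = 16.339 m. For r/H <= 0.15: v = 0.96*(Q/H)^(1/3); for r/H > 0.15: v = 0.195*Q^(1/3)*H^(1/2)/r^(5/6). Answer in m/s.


r/H = 16.339 / 9.821 = 1.6637
r/H > 0.15, so v = 0.195*Q^(1/3)*H^(1/2)/r^(5/6)
Q^(1/3) = 14.652
H^(1/2) = 3.1338
r^(5/6) = 10.257
v = 0.195 * 14.652 * 3.1338 / 10.257 = 0.87293 m/s

0.87293 m/s


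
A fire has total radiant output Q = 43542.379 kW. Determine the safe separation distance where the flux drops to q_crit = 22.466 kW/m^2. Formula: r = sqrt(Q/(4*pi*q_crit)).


4*pi*q_crit = 282.32
Q/(4*pi*q_crit) = 154.23
r = sqrt(154.23) = 12.419 m

12.419 m


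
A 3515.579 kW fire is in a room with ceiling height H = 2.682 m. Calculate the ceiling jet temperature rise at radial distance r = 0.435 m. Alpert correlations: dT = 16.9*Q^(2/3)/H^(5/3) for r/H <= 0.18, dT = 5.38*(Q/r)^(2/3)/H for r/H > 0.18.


r/H = 0.435 / 2.682 = 0.16219
r/H <= 0.18, so dT = 16.9*Q^(2/3)/H^(5/3)
Q^(2/3) = 231.21
H^(5/3) = 5.1772
dT = 16.9 * 231.21 / 5.1772 = 754.72 K

754.72 K


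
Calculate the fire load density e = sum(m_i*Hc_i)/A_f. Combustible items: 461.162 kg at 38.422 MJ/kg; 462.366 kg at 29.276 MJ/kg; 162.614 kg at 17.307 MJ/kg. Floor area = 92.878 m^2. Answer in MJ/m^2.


Total energy = 461.162*38.422 + 462.366*29.276 + 162.614*17.307
= 17718.77 + 13536.23 + 2814.360
= 34069.35 MJ
e = 34069.35 / 92.878 = 366.82 MJ/m^2

366.82 MJ/m^2


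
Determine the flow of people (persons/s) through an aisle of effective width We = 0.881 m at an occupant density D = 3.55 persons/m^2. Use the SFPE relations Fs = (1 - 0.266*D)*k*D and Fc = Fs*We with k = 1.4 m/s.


1 - 0.266*D = 1 - 0.266*3.55 = 0.055700
Fs = 0.055700 * 1.4 * 3.55 = 0.27683 persons/(s*m)
Fc = 0.27683 * 0.881 = 0.24389 persons/s

0.24389 persons/s


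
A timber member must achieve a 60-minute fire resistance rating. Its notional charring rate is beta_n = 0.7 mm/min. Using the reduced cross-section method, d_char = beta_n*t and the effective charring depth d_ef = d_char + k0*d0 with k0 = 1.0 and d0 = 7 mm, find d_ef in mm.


d_char = 0.7 * 60 = 42 mm
d_ef = 42 + 1.0*7 = 49 mm

49 mm


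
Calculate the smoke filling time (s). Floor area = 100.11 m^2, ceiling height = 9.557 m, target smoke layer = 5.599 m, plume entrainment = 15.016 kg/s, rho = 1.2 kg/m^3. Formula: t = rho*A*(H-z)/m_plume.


H - z = 3.958 m
t = 1.2 * 100.11 * 3.958 / 15.016 = 31.665 s

31.665 s


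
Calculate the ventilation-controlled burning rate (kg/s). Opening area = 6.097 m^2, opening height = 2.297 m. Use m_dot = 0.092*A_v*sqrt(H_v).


sqrt(H_v) = 1.5156
m_dot = 0.092 * 6.097 * 1.5156 = 0.85013 kg/s

0.85013 kg/s


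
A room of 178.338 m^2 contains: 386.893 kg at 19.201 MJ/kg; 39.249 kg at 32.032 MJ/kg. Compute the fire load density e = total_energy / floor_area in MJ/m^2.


Total energy = 386.893*19.201 + 39.249*32.032
= 7428.732 + 1257.224
= 8685.956 MJ
e = 8685.956 / 178.338 = 48.705 MJ/m^2

48.705 MJ/m^2


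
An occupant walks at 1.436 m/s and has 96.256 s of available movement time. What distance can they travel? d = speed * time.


d = 1.436 * 96.256 = 138.22 m

138.22 m


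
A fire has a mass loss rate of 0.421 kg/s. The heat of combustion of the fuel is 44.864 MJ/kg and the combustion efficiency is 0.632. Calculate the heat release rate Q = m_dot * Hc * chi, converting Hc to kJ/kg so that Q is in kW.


Hc = 44.864 MJ/kg = 44.864 * 1000 kJ/kg = 44864 kJ/kg
Q = 0.421 kg/s * 44864 kJ/kg * 0.632 = 11937 kW

11937 kW


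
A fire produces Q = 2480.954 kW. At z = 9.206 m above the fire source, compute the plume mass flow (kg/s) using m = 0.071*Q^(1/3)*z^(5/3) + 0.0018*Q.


Q^(1/3) = 13.538
z^(5/3) = 40.438
First term = 0.071 * 13.538 * 40.438 = 38.867
Second term = 0.0018 * 2480.954 = 4.4657
m = 43.333 kg/s

43.333 kg/s


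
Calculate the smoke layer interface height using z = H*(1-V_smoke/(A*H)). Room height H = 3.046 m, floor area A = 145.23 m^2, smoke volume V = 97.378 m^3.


V/(A*H) = 0.22013
1 - 0.22013 = 0.77987
z = 3.046 * 0.77987 = 2.3755 m

2.3755 m


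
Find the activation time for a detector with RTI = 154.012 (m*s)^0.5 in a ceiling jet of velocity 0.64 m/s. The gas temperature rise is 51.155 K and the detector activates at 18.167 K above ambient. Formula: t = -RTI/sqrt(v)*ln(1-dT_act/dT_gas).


dT_act/dT_gas = 0.35514
ln(1 - 0.35514) = -0.43872
t = -154.012 / sqrt(0.64) * -0.43872 = 84.459 s

84.459 s


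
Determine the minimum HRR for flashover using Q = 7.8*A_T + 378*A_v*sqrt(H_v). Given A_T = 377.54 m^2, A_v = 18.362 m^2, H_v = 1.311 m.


7.8*A_T = 2944.812
sqrt(H_v) = 1.1450
378*A_v*sqrt(H_v) = 7947.2
Q = 2944.812 + 7947.2 = 10892 kW

10892 kW


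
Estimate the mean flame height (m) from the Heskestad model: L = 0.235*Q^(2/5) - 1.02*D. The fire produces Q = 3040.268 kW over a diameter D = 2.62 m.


Q^(2/5) = 24.727
0.235 * Q^(2/5) = 5.8108
1.02 * D = 2.6724
L = 3.1384 m

3.1384 m


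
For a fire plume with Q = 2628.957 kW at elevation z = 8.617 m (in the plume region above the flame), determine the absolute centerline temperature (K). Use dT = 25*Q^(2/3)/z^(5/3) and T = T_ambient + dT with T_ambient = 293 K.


Q^(2/3) = 190.48
z^(5/3) = 36.218
dT = 25 * 190.48 / 36.218 = 131.48 K
T = 293 + 131.48 = 424.48 K

424.48 K


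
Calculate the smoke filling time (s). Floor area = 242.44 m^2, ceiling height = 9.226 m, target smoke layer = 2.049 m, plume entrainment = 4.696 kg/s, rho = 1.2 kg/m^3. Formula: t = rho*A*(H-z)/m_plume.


H - z = 7.177 m
t = 1.2 * 242.44 * 7.177 / 4.696 = 444.63 s

444.63 s


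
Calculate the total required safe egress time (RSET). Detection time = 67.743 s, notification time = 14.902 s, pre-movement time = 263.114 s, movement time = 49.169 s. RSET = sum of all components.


Total = 67.743 + 14.902 + 263.114 + 49.169 = 394.928 s

394.928 s


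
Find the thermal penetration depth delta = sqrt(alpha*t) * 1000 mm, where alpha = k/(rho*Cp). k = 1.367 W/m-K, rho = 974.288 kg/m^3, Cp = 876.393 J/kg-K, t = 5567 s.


alpha = 1.367 / (974.288 * 876.393) = 1.6010e-06 m^2/s
alpha * t = 0.0089126
delta = sqrt(0.0089126) * 1000 = 94.406 mm

94.406 mm


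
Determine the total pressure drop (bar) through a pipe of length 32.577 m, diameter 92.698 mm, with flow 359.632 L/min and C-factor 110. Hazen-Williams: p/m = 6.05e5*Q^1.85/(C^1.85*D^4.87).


Q^1.85 = 53498
C^1.85 = 5978.3
D^4.87 = 3.7987e+09
p/m = 0.0014252 bar/m
p_total = 0.0014252 * 32.577 = 0.046430 bar

0.046430 bar


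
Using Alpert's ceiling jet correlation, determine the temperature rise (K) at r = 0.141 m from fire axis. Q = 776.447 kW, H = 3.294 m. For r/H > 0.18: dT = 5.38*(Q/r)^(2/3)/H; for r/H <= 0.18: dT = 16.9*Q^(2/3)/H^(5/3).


r/H = 0.141 / 3.294 = 0.042805
r/H <= 0.18, so dT = 16.9*Q^(2/3)/H^(5/3)
Q^(2/3) = 84.478
H^(5/3) = 7.2924
dT = 16.9 * 84.478 / 7.2924 = 195.77 K

195.77 K


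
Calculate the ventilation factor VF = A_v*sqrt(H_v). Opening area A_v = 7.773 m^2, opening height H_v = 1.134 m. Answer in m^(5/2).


sqrt(H_v) = 1.0649
VF = 7.773 * 1.0649 = 8.2774 m^(5/2)

8.2774 m^(5/2)


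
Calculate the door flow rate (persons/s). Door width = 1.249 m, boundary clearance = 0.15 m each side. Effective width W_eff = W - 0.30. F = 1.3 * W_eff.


W_eff = 1.249 - 0.30 = 0.949 m
F = 1.3 * 0.949 = 1.2337 persons/s

1.2337 persons/s


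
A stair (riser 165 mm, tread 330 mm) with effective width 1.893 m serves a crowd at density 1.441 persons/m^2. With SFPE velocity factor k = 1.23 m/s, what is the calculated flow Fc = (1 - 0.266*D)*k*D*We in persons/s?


1 - 0.266*D = 1 - 0.266*1.441 = 0.61669
Fs = 0.61669 * 1.23 * 1.441 = 1.0930 persons/(s*m)
Fc = 1.0930 * 1.893 = 2.0691 persons/s

2.0691 persons/s


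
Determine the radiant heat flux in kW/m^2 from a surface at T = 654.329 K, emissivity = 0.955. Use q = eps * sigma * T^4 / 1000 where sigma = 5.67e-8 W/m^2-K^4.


T^4 = 1.8331e+11
q = 0.955 * 5.67e-8 * 1.8331e+11 / 1000 = 9.9259 kW/m^2

9.9259 kW/m^2


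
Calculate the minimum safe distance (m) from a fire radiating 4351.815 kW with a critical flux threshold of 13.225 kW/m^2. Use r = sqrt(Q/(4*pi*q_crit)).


4*pi*q_crit = 166.19
Q/(4*pi*q_crit) = 26.186
r = sqrt(26.186) = 5.1172 m

5.1172 m


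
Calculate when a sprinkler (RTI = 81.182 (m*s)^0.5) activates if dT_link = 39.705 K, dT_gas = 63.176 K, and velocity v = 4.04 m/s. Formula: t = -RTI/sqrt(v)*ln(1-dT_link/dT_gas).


dT_link/dT_gas = 0.62848
ln(1 - 0.62848) = -0.99016
t = -81.182 / sqrt(4.04) * -0.99016 = 39.992 s

39.992 s


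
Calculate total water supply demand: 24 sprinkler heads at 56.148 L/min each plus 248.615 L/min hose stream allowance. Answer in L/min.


Sprinkler demand = 24 * 56.148 = 1347.552 L/min
Total = 1347.552 + 248.615 = 1596.167 L/min

1596.167 L/min


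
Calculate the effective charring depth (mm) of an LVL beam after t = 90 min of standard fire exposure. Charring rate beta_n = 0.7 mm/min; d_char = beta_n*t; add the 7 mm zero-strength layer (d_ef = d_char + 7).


d_char = 0.7 * 90 = 63 mm
d_ef = 63 + 1.0*7 = 70 mm

70 mm


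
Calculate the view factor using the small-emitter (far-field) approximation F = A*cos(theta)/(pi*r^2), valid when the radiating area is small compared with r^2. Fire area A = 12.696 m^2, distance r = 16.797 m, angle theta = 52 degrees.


cos(52 deg) = 0.61566
pi*r^2 = 886.37
F = 12.696 * 0.61566 / 886.37 = 0.0088185

0.0088185


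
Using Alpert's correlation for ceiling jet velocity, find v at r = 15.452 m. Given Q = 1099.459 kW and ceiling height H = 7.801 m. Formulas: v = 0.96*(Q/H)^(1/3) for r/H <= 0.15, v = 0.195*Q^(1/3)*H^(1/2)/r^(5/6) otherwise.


r/H = 15.452 / 7.801 = 1.9808
r/H > 0.15, so v = 0.195*Q^(1/3)*H^(1/2)/r^(5/6)
Q^(1/3) = 10.321
H^(1/2) = 2.7930
r^(5/6) = 9.7909
v = 0.195 * 10.321 * 2.7930 / 9.7909 = 0.57414 m/s

0.57414 m/s


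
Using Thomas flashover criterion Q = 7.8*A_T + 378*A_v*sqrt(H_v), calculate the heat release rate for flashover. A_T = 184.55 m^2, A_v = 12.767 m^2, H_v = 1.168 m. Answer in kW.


7.8*A_T = 1439.49
sqrt(H_v) = 1.0807
378*A_v*sqrt(H_v) = 5215.6
Q = 1439.49 + 5215.6 = 6655.1 kW

6655.1 kW


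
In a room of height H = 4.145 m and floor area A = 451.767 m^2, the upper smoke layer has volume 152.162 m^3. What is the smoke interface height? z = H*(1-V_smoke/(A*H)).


V/(A*H) = 0.081258
1 - 0.081258 = 0.91874
z = 4.145 * 0.91874 = 3.8082 m

3.8082 m


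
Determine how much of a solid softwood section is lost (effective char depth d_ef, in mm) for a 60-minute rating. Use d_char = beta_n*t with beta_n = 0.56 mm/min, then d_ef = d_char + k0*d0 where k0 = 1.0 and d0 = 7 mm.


d_char = 0.56 * 60 = 33.6 mm
d_ef = 33.6 + 1.0*7 = 40.6 mm

40.6 mm


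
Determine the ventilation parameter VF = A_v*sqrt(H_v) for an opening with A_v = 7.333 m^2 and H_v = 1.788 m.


sqrt(H_v) = 1.3372
VF = 7.333 * 1.3372 = 9.8054 m^(5/2)

9.8054 m^(5/2)


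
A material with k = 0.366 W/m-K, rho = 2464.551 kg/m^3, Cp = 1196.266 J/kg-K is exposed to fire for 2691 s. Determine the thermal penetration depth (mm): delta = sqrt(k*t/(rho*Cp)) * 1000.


alpha = 0.366 / (2464.551 * 1196.266) = 1.2414e-07 m^2/s
alpha * t = 0.00033406
delta = sqrt(0.00033406) * 1000 = 18.277 mm

18.277 mm


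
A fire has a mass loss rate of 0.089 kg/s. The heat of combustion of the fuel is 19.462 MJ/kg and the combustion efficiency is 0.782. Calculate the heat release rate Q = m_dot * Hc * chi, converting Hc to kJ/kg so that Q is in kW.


Hc = 19.462 MJ/kg = 19.462 * 1000 kJ/kg = 19462 kJ/kg
Q = 0.089 kg/s * 19462 kJ/kg * 0.782 = 1354.5 kW

1354.5 kW


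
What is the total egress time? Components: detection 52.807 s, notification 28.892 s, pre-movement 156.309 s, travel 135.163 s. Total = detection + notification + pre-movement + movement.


Total = 52.807 + 28.892 + 156.309 + 135.163 = 373.171 s

373.171 s


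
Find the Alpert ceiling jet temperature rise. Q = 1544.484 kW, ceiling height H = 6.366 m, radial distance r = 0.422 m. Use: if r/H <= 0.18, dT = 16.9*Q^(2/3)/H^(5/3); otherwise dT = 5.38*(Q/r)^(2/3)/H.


r/H = 0.422 / 6.366 = 0.066290
r/H <= 0.18, so dT = 16.9*Q^(2/3)/H^(5/3)
Q^(2/3) = 133.62
H^(5/3) = 21.866
dT = 16.9 * 133.62 / 21.866 = 103.27 K

103.27 K


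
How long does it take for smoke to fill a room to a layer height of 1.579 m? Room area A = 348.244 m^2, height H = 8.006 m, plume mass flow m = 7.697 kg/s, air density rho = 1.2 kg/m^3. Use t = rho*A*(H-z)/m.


H - z = 6.427 m
t = 1.2 * 348.244 * 6.427 / 7.697 = 348.94 s

348.94 s


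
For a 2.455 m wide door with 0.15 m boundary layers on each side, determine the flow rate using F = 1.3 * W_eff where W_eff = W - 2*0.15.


W_eff = 2.455 - 0.30 = 2.155 m
F = 1.3 * 2.155 = 2.8015 persons/s

2.8015 persons/s


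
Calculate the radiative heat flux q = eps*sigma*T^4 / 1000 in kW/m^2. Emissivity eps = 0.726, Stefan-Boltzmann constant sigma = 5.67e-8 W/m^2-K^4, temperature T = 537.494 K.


T^4 = 8.3463e+10
q = 0.726 * 5.67e-8 * 8.3463e+10 / 1000 = 3.4357 kW/m^2

3.4357 kW/m^2


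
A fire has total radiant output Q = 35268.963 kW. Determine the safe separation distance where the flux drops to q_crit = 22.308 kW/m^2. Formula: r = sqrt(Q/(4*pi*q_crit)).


4*pi*q_crit = 280.33
Q/(4*pi*q_crit) = 125.81
r = sqrt(125.81) = 11.217 m

11.217 m


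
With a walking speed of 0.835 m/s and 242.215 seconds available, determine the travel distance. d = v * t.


d = 0.835 * 242.215 = 202.25 m

202.25 m


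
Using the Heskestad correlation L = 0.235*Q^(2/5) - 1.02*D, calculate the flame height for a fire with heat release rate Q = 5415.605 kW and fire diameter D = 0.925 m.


Q^(2/5) = 31.150
0.235 * Q^(2/5) = 7.3203
1.02 * D = 0.94350
L = 6.3768 m

6.3768 m


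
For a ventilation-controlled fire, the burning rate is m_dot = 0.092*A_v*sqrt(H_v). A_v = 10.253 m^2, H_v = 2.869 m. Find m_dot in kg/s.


sqrt(H_v) = 1.6938
m_dot = 0.092 * 10.253 * 1.6938 = 1.5977 kg/s

1.5977 kg/s


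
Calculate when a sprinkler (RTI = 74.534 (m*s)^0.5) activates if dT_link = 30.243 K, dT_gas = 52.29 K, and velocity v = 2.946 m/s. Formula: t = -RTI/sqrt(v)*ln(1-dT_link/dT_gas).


dT_link/dT_gas = 0.57837
ln(1 - 0.57837) = -0.86363
t = -74.534 / sqrt(2.946) * -0.86363 = 37.503 s

37.503 s


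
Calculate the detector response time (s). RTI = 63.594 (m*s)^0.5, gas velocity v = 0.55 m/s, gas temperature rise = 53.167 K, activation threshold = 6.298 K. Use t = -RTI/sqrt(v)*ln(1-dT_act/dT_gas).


dT_act/dT_gas = 0.11846
ln(1 - 0.11846) = -0.12608
t = -63.594 / sqrt(0.55) * -0.12608 = 10.811 s

10.811 s


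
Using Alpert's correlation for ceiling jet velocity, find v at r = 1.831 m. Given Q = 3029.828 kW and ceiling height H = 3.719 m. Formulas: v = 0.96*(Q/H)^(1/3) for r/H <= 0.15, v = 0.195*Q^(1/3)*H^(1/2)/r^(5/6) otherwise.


r/H = 1.831 / 3.719 = 0.49234
r/H > 0.15, so v = 0.195*Q^(1/3)*H^(1/2)/r^(5/6)
Q^(1/3) = 14.470
H^(1/2) = 1.9285
r^(5/6) = 1.6554
v = 0.195 * 14.470 * 1.9285 / 1.6554 = 3.2871 m/s

3.2871 m/s


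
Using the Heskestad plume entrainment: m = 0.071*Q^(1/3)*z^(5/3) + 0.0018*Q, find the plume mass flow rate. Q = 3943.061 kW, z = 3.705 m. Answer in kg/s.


Q^(1/3) = 15.798
z^(5/3) = 8.8712
First term = 0.071 * 15.798 * 8.8712 = 9.9506
Second term = 0.0018 * 3943.061 = 7.0975
m = 17.048 kg/s

17.048 kg/s


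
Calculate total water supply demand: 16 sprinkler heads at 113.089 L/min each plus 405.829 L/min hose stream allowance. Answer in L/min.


Sprinkler demand = 16 * 113.089 = 1809.424 L/min
Total = 1809.424 + 405.829 = 2215.253 L/min

2215.253 L/min


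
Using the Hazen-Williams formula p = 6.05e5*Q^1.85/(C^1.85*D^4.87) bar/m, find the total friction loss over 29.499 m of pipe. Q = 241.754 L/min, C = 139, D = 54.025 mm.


Q^1.85 = 25659
C^1.85 = 9216.7
D^4.87 = 2.7399e+08
p/m = 0.0061473 bar/m
p_total = 0.0061473 * 29.499 = 0.18134 bar

0.18134 bar


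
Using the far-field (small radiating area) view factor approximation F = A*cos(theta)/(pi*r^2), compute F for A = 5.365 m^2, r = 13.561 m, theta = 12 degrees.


cos(12 deg) = 0.97815
pi*r^2 = 577.74
F = 5.365 * 0.97815 / 577.74 = 0.0090832

0.0090832


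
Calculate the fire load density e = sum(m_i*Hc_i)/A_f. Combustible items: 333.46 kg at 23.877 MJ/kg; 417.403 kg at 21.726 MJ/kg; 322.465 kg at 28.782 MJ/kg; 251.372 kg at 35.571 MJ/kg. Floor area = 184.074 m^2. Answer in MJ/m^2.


Total energy = 333.46*23.877 + 417.403*21.726 + 322.465*28.782 + 251.372*35.571
= 7962.024 + 9068.498 + 9281.188 + 8941.553
= 35253.26 MJ
e = 35253.26 / 184.074 = 191.52 MJ/m^2

191.52 MJ/m^2


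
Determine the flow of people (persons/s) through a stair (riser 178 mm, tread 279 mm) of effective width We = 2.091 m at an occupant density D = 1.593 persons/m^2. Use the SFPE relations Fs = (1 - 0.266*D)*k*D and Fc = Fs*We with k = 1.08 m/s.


1 - 0.266*D = 1 - 0.266*1.593 = 0.57626
Fs = 0.57626 * 1.08 * 1.593 = 0.99142 persons/(s*m)
Fc = 0.99142 * 2.091 = 2.0731 persons/s

2.0731 persons/s


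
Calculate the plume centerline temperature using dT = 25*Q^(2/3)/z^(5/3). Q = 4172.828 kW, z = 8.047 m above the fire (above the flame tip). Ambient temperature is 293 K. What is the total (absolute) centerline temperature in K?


Q^(2/3) = 259.19
z^(5/3) = 32.314
dT = 25 * 259.19 / 32.314 = 200.53 K
T = 293 + 200.53 = 493.53 K

493.53 K


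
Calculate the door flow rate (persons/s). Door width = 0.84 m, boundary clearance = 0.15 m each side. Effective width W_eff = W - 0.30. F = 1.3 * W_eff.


W_eff = 0.84 - 0.30 = 0.54 m
F = 1.3 * 0.54 = 0.702 persons/s

0.702 persons/s


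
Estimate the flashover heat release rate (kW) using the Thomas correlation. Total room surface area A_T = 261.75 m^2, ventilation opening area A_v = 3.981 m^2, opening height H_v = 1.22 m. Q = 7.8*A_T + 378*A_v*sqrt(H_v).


7.8*A_T = 2041.65
sqrt(H_v) = 1.1045
378*A_v*sqrt(H_v) = 1662.1
Q = 2041.65 + 1662.1 = 3703.8 kW

3703.8 kW


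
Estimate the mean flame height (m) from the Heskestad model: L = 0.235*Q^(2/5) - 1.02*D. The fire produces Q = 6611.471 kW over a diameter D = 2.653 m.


Q^(2/5) = 33.738
0.235 * Q^(2/5) = 7.9284
1.02 * D = 2.7061
L = 5.2224 m

5.2224 m


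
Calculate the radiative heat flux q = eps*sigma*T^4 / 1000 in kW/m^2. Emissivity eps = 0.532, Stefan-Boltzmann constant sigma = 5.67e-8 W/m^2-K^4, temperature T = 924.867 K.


T^4 = 7.3167e+11
q = 0.532 * 5.67e-8 * 7.3167e+11 / 1000 = 22.070 kW/m^2

22.070 kW/m^2


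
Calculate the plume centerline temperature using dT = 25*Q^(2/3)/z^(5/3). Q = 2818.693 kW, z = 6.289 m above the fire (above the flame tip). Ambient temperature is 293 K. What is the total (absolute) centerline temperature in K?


Q^(2/3) = 199.54
z^(5/3) = 21.427
dT = 25 * 199.54 / 21.427 = 232.81 K
T = 293 + 232.81 = 525.81 K

525.81 K


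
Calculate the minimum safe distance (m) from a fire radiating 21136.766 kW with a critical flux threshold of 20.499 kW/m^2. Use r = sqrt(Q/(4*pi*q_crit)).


4*pi*q_crit = 257.60
Q/(4*pi*q_crit) = 82.053
r = sqrt(82.053) = 9.0583 m

9.0583 m


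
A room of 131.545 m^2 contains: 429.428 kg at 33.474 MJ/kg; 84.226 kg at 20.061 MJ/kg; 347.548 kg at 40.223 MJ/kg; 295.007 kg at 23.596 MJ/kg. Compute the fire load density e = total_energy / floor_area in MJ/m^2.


Total energy = 429.428*33.474 + 84.226*20.061 + 347.548*40.223 + 295.007*23.596
= 14374.67 + 1689.658 + 13979.42 + 6960.985
= 37004.74 MJ
e = 37004.74 / 131.545 = 281.31 MJ/m^2

281.31 MJ/m^2


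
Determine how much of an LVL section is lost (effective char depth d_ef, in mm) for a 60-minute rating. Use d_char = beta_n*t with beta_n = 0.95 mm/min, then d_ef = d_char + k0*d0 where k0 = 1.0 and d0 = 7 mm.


d_char = 0.95 * 60 = 57 mm
d_ef = 57 + 1.0*7 = 64 mm

64 mm


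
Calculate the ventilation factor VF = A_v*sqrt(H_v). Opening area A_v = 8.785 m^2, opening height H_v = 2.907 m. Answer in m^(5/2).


sqrt(H_v) = 1.7050
VF = 8.785 * 1.7050 = 14.978 m^(5/2)

14.978 m^(5/2)
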